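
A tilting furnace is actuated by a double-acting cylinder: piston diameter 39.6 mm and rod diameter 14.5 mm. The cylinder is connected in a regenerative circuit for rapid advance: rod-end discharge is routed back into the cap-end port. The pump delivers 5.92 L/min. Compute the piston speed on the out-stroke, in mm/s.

v ≈ 598 mm/s

In regeneration the rod-end outflow joins the pump flow into the cap end, so the net volume the pump must supply per unit advance equals the rod cross-section area.
Rod cross-section A_rod = π/4 × (14.5 mm)² = 165.1 mm^2
v = Q_pump / A_rod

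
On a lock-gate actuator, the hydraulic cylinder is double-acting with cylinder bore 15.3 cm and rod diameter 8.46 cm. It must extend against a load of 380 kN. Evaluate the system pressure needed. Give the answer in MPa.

Cap-side area A_cap = π/4 × (15.3 cm)² = 183.9 cm^2
P = F / A = 380 kN / A

P ≈ 20.7 MPa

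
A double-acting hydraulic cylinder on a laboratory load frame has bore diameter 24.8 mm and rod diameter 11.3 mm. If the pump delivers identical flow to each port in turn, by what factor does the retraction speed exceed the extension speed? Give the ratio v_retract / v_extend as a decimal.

v_ret/v_ext ≈ 1.26

Cap-side area A_cap = π/4 × (24.8 mm)² = 483.1 mm^2
Rod-side annular area A_ann = π/4 × (24.8² − 11.3²) = 382.8 mm^2
For equal Q, v ∝ 1/A, so v_ret/v_ext = A_cap/A_ann.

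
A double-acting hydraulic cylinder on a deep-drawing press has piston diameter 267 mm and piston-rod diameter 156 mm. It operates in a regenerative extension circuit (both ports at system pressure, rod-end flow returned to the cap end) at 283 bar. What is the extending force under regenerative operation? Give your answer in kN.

With equal pressure on both faces, forces on the annular region cancel; the net push is pressure × rod cross-section.
Rod cross-section A_rod = π/4 × (156 mm)² = 19110 mm^2
F = P × A_rod

F ≈ 541 kN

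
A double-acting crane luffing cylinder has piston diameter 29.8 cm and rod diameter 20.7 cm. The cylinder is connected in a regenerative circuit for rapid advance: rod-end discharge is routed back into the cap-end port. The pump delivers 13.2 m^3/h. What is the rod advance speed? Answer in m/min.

In regeneration the rod-end outflow joins the pump flow into the cap end, so the net volume the pump must supply per unit advance equals the rod cross-section area.
Rod cross-section A_rod = π/4 × (20.7 cm)² = 336.5 cm^2
v = Q_pump / A_rod

v ≈ 6.54 m/min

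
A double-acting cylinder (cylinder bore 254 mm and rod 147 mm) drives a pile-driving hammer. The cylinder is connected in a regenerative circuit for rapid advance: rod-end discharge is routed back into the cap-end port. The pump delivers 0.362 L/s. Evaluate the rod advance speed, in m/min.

In regeneration the rod-end outflow joins the pump flow into the cap end, so the net volume the pump must supply per unit advance equals the rod cross-section area.
Rod cross-section A_rod = π/4 × (147 mm)² = 16970 mm^2
v = Q_pump / A_rod

v ≈ 1.28 m/min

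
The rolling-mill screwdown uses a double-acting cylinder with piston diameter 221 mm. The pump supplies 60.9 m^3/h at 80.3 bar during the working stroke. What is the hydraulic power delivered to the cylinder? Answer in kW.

W ≈ 136 kW

Hydraulic power = P × Q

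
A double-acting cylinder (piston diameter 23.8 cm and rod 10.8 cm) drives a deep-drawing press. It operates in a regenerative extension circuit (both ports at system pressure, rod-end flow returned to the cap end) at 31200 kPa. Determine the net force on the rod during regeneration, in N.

With equal pressure on both faces, forces on the annular region cancel; the net push is pressure × rod cross-section.
Rod cross-section A_rod = π/4 × (10.8 cm)² = 91.61 cm^2
F = P × A_rod

F ≈ 2.86e5 N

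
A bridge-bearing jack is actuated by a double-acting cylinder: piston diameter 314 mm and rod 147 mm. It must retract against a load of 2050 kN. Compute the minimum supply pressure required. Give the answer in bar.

P ≈ 339 bar

Rod-side annular area A_ann = π/4 × (314² − 147²) = 60470 mm^2
Retraction: pressure acts on the annular area.
P = F / A = 2050 kN / A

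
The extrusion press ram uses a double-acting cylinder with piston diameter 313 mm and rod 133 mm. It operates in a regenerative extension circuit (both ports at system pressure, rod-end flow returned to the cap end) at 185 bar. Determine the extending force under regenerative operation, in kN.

With equal pressure on both faces, forces on the annular region cancel; the net push is pressure × rod cross-section.
Rod cross-section A_rod = π/4 × (133 mm)² = 13890 mm^2
F = P × A_rod

F ≈ 257 kN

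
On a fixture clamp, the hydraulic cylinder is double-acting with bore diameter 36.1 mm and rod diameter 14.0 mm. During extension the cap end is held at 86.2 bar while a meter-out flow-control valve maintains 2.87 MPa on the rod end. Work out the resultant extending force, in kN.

F ≈ 6.33 kN

Cap-side area A_cap = π/4 × (36.1 mm)² = 1024 mm^2
Rod-side annular area A_ann = π/4 × (36.1² − 14.0²) = 869.6 mm^2
Net thrust = P_cap·A_cap − P_rod·A_ann = 8.823 kN − 2.496 kN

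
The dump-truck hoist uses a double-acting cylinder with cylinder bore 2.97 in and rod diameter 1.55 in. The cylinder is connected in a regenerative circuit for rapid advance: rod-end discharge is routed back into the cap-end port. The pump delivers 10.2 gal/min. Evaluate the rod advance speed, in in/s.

In regeneration the rod-end outflow joins the pump flow into the cap end, so the net volume the pump must supply per unit advance equals the rod cross-section area.
Rod cross-section A_rod = π/4 × (1.55 in)² = 1.887 in^2
v = Q_pump / A_rod

v ≈ 20.8 in/s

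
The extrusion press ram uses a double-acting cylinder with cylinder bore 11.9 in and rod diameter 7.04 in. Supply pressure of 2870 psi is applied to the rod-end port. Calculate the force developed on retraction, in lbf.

F ≈ 2.07e5 lbf

Rod-side annular area A_ann = π/4 × (11.9² − 7.04²) = 72.29 in^2
On retraction the pressure acts on the annular area (bore minus rod).
F = P × A_ann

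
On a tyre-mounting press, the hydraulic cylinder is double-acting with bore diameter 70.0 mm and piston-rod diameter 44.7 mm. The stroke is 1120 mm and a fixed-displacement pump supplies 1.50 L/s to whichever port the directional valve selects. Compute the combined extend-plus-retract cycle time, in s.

t ≈ 4.58 s

Cap-side area A_cap = π/4 × (70.0 mm)² = 3848 mm^2
Rod-side annular area A_ann = π/4 × (70.0² − 44.7²) = 2279 mm^2
t_ext = A_cap·L/Q = 2.874 s
t_ret = A_ann·L/Q = 1.702 s
t_cycle = t_ext + t_ret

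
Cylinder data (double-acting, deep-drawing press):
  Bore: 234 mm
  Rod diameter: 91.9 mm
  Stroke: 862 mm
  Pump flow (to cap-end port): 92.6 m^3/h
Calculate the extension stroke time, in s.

t ≈ 1.44 s

Cap-side area A_cap = π/4 × (234 mm)² = 43010 mm^2
Swept volume V = A × L; t = V / Q = A·L / Q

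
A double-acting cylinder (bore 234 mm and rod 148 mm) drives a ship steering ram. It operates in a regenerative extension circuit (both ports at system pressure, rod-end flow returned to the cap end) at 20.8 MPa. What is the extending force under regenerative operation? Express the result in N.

With equal pressure on both faces, forces on the annular region cancel; the net push is pressure × rod cross-section.
Rod cross-section A_rod = π/4 × (148 mm)² = 17200 mm^2
F = P × A_rod

F ≈ 3.58e5 N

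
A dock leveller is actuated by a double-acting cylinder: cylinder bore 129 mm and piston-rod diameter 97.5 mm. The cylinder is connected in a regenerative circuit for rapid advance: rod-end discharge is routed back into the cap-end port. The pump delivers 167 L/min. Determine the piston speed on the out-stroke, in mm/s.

v ≈ 373 mm/s

In regeneration the rod-end outflow joins the pump flow into the cap end, so the net volume the pump must supply per unit advance equals the rod cross-section area.
Rod cross-section A_rod = π/4 × (97.5 mm)² = 7466 mm^2
v = Q_pump / A_rod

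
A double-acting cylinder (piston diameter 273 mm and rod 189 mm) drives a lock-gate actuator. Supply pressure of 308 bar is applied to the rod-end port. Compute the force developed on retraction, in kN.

F ≈ 939 kN

Rod-side annular area A_ann = π/4 × (273² − 189²) = 30480 mm^2
On retraction the pressure acts on the annular area (bore minus rod).
F = P × A_ann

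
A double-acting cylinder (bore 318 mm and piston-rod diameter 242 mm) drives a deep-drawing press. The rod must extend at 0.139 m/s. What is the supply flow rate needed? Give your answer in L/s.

Cap-side area A_cap = π/4 × (318 mm)² = 79420 mm^2
Q = A × v

Q ≈ 11.0 L/s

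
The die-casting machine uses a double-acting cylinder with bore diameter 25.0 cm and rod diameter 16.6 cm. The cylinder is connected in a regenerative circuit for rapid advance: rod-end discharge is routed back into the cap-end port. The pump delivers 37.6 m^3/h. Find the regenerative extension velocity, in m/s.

In regeneration the rod-end outflow joins the pump flow into the cap end, so the net volume the pump must supply per unit advance equals the rod cross-section area.
Rod cross-section A_rod = π/4 × (16.6 cm)² = 216.4 cm^2
v = Q_pump / A_rod

v ≈ 0.483 m/s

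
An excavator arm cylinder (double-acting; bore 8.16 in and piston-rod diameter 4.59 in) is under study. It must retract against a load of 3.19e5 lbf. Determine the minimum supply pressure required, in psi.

Rod-side annular area A_ann = π/4 × (8.16² − 4.59²) = 35.75 in^2
Retraction: pressure acts on the annular area.
P = F / A = 3.19e5 lbf / A

P ≈ 8920 psi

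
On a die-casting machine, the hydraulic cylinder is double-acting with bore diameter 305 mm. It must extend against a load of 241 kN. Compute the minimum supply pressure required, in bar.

Cap-side area A_cap = π/4 × (305 mm)² = 73060 mm^2
P = F / A = 241 kN / A

P ≈ 33.0 bar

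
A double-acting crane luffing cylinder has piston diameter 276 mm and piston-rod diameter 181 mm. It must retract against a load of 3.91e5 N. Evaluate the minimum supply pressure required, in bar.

P ≈ 115 bar

Rod-side annular area A_ann = π/4 × (276² − 181²) = 34100 mm^2
Retraction: pressure acts on the annular area.
P = F / A = 3.91e5 N / A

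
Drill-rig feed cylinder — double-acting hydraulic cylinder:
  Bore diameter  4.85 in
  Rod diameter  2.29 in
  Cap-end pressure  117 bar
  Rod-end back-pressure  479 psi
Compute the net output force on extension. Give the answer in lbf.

F ≈ 24500 lbf

Cap-side area A_cap = π/4 × (4.85 in)² = 18.47 in^2
Rod-side annular area A_ann = π/4 × (4.85² − 2.29²) = 14.36 in^2
Net thrust = P_cap·A_cap − P_rod·A_ann = 31350 lbf − 6876 lbf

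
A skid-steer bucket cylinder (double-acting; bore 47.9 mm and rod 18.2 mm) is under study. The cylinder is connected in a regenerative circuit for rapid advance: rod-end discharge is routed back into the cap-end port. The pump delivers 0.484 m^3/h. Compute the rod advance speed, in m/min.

v ≈ 31.0 m/min

In regeneration the rod-end outflow joins the pump flow into the cap end, so the net volume the pump must supply per unit advance equals the rod cross-section area.
Rod cross-section A_rod = π/4 × (18.2 mm)² = 260.2 mm^2
v = Q_pump / A_rod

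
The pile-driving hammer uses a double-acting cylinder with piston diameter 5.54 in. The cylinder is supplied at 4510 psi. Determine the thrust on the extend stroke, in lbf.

F ≈ 1.09e5 lbf

Cap-side area A_cap = π/4 × (5.54 in)² = 24.11 in^2
F = P × A_cap = 4510 psi × A_cap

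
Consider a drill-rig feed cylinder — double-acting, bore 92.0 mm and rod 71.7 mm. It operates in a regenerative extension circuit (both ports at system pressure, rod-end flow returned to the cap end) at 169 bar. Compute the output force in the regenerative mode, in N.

With equal pressure on both faces, forces on the annular region cancel; the net push is pressure × rod cross-section.
Rod cross-section A_rod = π/4 × (71.7 mm)² = 4038 mm^2
F = P × A_rod

F ≈ 68200 N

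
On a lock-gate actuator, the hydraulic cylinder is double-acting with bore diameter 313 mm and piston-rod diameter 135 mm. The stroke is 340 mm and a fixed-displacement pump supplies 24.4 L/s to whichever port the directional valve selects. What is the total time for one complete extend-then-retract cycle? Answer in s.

Cap-side area A_cap = π/4 × (313 mm)² = 76940 mm^2
Rod-side annular area A_ann = π/4 × (313² − 135²) = 62630 mm^2
t_ext = A_cap·L/Q = 1.072 s
t_ret = A_ann·L/Q = 0.8727 s
t_cycle = t_ext + t_ret

t ≈ 1.94 s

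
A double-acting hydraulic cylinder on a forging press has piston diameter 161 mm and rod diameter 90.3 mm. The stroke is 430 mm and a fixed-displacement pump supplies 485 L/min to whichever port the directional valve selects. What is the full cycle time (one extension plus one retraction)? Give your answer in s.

t ≈ 1.83 s

Cap-side area A_cap = π/4 × (161 mm)² = 20360 mm^2
Rod-side annular area A_ann = π/4 × (161² − 90.3²) = 13950 mm^2
t_ext = A_cap·L/Q = 1.083 s
t_ret = A_ann·L/Q = 0.7423 s
t_cycle = t_ext + t_ret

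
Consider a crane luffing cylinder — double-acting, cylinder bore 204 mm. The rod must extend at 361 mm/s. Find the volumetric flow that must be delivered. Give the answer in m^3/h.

Q ≈ 42.5 m^3/h

Cap-side area A_cap = π/4 × (204 mm)² = 32690 mm^2
Q = A × v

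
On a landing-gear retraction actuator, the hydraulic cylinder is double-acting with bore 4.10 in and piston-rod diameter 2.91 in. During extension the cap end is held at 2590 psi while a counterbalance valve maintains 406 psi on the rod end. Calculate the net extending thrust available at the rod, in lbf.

F ≈ 31500 lbf

Cap-side area A_cap = π/4 × (4.10 in)² = 13.20 in^2
Rod-side annular area A_ann = π/4 × (4.10² − 2.91²) = 6.552 in^2
Net thrust = P_cap·A_cap − P_rod·A_ann = 34190 lbf − 2660 lbf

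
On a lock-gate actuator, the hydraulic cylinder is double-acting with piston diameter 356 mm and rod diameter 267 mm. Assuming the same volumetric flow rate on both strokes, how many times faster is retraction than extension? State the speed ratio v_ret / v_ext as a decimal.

Cap-side area A_cap = π/4 × (356 mm)² = 99540 mm^2
Rod-side annular area A_ann = π/4 × (356² − 267²) = 43550 mm^2
For equal Q, v ∝ 1/A, so v_ret/v_ext = A_cap/A_ann.

v_ret/v_ext ≈ 2.29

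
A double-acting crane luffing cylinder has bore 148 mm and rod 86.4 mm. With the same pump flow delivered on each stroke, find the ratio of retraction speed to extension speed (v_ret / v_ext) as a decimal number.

v_ret/v_ext ≈ 1.52

Cap-side area A_cap = π/4 × (148 mm)² = 17200 mm^2
Rod-side annular area A_ann = π/4 × (148² − 86.4²) = 11340 mm^2
For equal Q, v ∝ 1/A, so v_ret/v_ext = A_cap/A_ann.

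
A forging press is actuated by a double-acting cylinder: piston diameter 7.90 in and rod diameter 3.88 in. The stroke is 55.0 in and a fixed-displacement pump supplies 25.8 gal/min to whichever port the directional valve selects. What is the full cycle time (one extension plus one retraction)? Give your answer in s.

t ≈ 47.7 s

Cap-side area A_cap = π/4 × (7.90 in)² = 49.02 in^2
Rod-side annular area A_ann = π/4 × (7.90² − 3.88²) = 37.19 in^2
t_ext = A_cap·L/Q = 27.14 s
t_ret = A_ann·L/Q = 20.59 s
t_cycle = t_ext + t_ret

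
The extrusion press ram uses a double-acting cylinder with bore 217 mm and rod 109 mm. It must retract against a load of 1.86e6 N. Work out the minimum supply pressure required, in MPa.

P ≈ 67.3 MPa

Rod-side annular area A_ann = π/4 × (217² − 109²) = 27650 mm^2
Retraction: pressure acts on the annular area.
P = F / A = 1.86e6 N / A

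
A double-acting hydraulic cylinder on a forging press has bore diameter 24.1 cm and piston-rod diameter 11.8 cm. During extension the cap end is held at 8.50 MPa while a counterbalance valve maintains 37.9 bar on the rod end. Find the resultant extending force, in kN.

Cap-side area A_cap = π/4 × (24.1 cm)² = 456.2 cm^2
Rod-side annular area A_ann = π/4 × (24.1² − 11.8²) = 346.8 cm^2
Net thrust = P_cap·A_cap − P_rod·A_ann = 387.7 kN − 131.4 kN

F ≈ 256 kN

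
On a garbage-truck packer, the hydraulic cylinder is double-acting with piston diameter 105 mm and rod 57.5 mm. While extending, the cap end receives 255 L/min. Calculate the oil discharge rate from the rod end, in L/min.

Q_out ≈ 179 L/min

Cap-side area A_cap = π/4 × (105 mm)² = 8659 mm^2
Rod-side annular area A_ann = π/4 × (105² − 57.5²) = 6062 mm^2
Piston speed v = Q_in/A_cap; rod-end outflow Q_out = v × A_ann = Q_in × A_ann/A_cap.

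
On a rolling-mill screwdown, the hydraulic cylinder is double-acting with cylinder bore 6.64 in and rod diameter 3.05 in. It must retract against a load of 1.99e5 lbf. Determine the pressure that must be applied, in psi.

P ≈ 7280 psi

Rod-side annular area A_ann = π/4 × (6.64² − 3.05²) = 27.32 in^2
Retraction: pressure acts on the annular area.
P = F / A = 1.99e5 lbf / A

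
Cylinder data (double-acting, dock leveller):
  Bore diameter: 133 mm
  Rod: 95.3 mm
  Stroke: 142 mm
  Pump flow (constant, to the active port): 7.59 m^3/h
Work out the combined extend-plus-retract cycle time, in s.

t ≈ 1.39 s

Cap-side area A_cap = π/4 × (133 mm)² = 13890 mm^2
Rod-side annular area A_ann = π/4 × (133² − 95.3²) = 6760 mm^2
t_ext = A_cap·L/Q = 0.9357 s
t_ret = A_ann·L/Q = 0.4553 s
t_cycle = t_ext + t_ret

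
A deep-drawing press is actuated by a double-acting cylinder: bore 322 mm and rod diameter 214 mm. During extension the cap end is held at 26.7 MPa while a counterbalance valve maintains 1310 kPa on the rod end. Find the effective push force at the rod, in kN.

F ≈ 2110 kN

Cap-side area A_cap = π/4 × (322 mm)² = 81430 mm^2
Rod-side annular area A_ann = π/4 × (322² − 214²) = 45470 mm^2
Net thrust = P_cap·A_cap − P_rod·A_ann = 2174 kN − 59.56 kN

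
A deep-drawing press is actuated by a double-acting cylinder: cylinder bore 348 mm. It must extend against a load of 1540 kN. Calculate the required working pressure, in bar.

P ≈ 162 bar

Cap-side area A_cap = π/4 × (348 mm)² = 95110 mm^2
P = F / A = 1540 kN / A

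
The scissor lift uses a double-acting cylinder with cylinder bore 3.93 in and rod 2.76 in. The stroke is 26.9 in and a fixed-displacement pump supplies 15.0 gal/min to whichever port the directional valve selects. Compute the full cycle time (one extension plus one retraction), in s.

t ≈ 8.51 s

Cap-side area A_cap = π/4 × (3.93 in)² = 12.13 in^2
Rod-side annular area A_ann = π/4 × (3.93² − 2.76²) = 6.148 in^2
t_ext = A_cap·L/Q = 5.650 s
t_ret = A_ann·L/Q = 2.864 s
t_cycle = t_ext + t_ret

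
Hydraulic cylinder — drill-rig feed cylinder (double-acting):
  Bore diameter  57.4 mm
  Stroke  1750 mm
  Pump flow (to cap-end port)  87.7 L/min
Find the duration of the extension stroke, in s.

Cap-side area A_cap = π/4 × (57.4 mm)² = 2588 mm^2
Swept volume V = A × L; t = V / Q = A·L / Q

t ≈ 3.10 s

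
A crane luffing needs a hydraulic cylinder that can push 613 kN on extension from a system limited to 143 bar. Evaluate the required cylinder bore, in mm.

Extension force acts on the full piston face: F = P × (π/4)D².
D = √(4F / (πP)) = √(4 × 613 kN / (π × 143 bar))

D ≈ 234 mm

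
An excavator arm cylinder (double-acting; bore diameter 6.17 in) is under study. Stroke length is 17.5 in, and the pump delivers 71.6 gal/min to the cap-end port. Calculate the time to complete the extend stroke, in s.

t ≈ 1.90 s

Cap-side area A_cap = π/4 × (6.17 in)² = 29.90 in^2
Swept volume V = A × L; t = V / Q = A·L / Q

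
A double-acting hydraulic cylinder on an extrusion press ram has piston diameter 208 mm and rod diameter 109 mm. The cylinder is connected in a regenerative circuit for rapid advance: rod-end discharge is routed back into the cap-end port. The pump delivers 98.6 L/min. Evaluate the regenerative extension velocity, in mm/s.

v ≈ 176 mm/s

In regeneration the rod-end outflow joins the pump flow into the cap end, so the net volume the pump must supply per unit advance equals the rod cross-section area.
Rod cross-section A_rod = π/4 × (109 mm)² = 9331 mm^2
v = Q_pump / A_rod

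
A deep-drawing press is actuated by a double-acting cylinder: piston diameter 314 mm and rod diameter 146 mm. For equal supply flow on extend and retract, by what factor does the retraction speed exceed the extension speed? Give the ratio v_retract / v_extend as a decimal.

Cap-side area A_cap = π/4 × (314 mm)² = 77440 mm^2
Rod-side annular area A_ann = π/4 × (314² − 146²) = 60700 mm^2
For equal Q, v ∝ 1/A, so v_ret/v_ext = A_cap/A_ann.

v_ret/v_ext ≈ 1.28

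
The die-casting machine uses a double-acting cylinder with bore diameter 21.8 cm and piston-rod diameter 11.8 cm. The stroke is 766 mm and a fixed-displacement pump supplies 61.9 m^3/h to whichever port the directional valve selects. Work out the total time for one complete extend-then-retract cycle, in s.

t ≈ 2.84 s

Cap-side area A_cap = π/4 × (21.8 cm)² = 373.3 cm^2
Rod-side annular area A_ann = π/4 × (21.8² − 11.8²) = 263.9 cm^2
t_ext = A_cap·L/Q = 1.663 s
t_ret = A_ann·L/Q = 1.176 s
t_cycle = t_ext + t_ret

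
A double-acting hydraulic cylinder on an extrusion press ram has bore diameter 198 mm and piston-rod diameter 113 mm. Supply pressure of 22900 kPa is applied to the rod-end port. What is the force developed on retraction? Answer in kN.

Rod-side annular area A_ann = π/4 × (198² − 113²) = 20760 mm^2
On retraction the pressure acts on the annular area (bore minus rod).
F = P × A_ann

F ≈ 475 kN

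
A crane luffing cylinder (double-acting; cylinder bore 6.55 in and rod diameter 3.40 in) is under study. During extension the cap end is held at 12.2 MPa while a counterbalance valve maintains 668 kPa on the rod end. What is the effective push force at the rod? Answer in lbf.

F ≈ 57200 lbf

Cap-side area A_cap = π/4 × (6.55 in)² = 33.70 in^2
Rod-side annular area A_ann = π/4 × (6.55² − 3.40²) = 24.62 in^2
Net thrust = P_cap·A_cap − P_rod·A_ann = 59620 lbf − 2385 lbf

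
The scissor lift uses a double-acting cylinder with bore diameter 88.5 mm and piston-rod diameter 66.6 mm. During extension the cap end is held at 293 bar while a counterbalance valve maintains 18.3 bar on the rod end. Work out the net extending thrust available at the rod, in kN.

F ≈ 175 kN

Cap-side area A_cap = π/4 × (88.5 mm)² = 6151 mm^2
Rod-side annular area A_ann = π/4 × (88.5² − 66.6²) = 2668 mm^2
Net thrust = P_cap·A_cap − P_rod·A_ann = 180.2 kN − 4.882 kN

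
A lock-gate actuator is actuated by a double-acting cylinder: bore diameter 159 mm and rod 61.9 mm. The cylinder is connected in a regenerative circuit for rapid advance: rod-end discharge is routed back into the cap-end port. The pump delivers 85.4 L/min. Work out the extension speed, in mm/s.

In regeneration the rod-end outflow joins the pump flow into the cap end, so the net volume the pump must supply per unit advance equals the rod cross-section area.
Rod cross-section A_rod = π/4 × (61.9 mm)² = 3009 mm^2
v = Q_pump / A_rod

v ≈ 473 mm/s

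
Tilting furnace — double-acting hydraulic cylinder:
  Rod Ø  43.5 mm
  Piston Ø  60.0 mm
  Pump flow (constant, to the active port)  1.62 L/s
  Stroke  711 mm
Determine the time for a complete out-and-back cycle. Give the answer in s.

t ≈ 1.83 s

Cap-side area A_cap = π/4 × (60.0 mm)² = 2827 mm^2
Rod-side annular area A_ann = π/4 × (60.0² − 43.5²) = 1341 mm^2
t_ext = A_cap·L/Q = 1.241 s
t_ret = A_ann·L/Q = 0.5887 s
t_cycle = t_ext + t_ret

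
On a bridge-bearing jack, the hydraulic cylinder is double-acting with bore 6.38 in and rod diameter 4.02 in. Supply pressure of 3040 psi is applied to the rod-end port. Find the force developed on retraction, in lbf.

F ≈ 58600 lbf

Rod-side annular area A_ann = π/4 × (6.38² − 4.02²) = 19.28 in^2
On retraction the pressure acts on the annular area (bore minus rod).
F = P × A_ann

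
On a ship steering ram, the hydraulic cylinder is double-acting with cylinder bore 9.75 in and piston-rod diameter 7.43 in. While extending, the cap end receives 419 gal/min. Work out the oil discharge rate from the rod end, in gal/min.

Q_out ≈ 176 gal/min

Cap-side area A_cap = π/4 × (9.75 in)² = 74.66 in^2
Rod-side annular area A_ann = π/4 × (9.75² − 7.43²) = 31.30 in^2
Piston speed v = Q_in/A_cap; rod-end outflow Q_out = v × A_ann = Q_in × A_ann/A_cap.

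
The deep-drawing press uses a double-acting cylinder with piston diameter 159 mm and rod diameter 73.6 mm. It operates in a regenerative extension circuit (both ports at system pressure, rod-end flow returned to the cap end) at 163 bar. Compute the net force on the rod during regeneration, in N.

F ≈ 69300 N

With equal pressure on both faces, forces on the annular region cancel; the net push is pressure × rod cross-section.
Rod cross-section A_rod = π/4 × (73.6 mm)² = 4254 mm^2
F = P × A_rod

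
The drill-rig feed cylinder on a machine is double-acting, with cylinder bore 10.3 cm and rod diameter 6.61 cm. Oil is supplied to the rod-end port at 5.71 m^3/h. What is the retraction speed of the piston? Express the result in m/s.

v ≈ 0.324 m/s

Rod-side annular area A_ann = π/4 × (10.3² − 6.61²) = 49.01 cm^2
Flow into the rod-end port fills the annular volume.
v = Q / A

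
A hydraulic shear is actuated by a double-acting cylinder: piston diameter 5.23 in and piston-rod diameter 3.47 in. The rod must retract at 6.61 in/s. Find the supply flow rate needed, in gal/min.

Rod-side annular area A_ann = π/4 × (5.23² − 3.47²) = 12.03 in^2
Q = A × v

Q ≈ 20.6 gal/min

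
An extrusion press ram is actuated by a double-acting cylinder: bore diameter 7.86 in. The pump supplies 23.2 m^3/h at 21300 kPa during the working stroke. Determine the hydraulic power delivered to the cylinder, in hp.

W ≈ 184 hp

Hydraulic power = P × Q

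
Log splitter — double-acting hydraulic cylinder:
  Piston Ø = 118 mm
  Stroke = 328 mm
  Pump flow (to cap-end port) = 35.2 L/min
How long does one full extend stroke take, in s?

Cap-side area A_cap = π/4 × (118 mm)² = 10940 mm^2
Swept volume V = A × L; t = V / Q = A·L / Q

t ≈ 6.11 s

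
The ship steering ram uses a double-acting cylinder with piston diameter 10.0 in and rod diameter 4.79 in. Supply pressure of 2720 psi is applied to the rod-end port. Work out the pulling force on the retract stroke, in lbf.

Rod-side annular area A_ann = π/4 × (10.0² − 4.79²) = 60.52 in^2
On retraction the pressure acts on the annular area (bore minus rod).
F = P × A_ann

F ≈ 1.65e5 lbf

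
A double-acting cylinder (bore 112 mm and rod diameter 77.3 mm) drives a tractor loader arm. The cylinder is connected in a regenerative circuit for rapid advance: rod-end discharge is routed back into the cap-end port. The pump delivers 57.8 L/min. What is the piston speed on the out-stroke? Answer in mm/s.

In regeneration the rod-end outflow joins the pump flow into the cap end, so the net volume the pump must supply per unit advance equals the rod cross-section area.
Rod cross-section A_rod = π/4 × (77.3 mm)² = 4693 mm^2
v = Q_pump / A_rod

v ≈ 205 mm/s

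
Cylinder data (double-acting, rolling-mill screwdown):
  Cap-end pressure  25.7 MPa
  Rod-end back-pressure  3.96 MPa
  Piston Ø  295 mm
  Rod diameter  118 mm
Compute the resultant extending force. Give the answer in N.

F ≈ 1.53e6 N

Cap-side area A_cap = π/4 × (295 mm)² = 68350 mm^2
Rod-side annular area A_ann = π/4 × (295² − 118²) = 57410 mm^2
Net thrust = P_cap·A_cap − P_rod·A_ann = 1.757e6 N − 2.274e5 N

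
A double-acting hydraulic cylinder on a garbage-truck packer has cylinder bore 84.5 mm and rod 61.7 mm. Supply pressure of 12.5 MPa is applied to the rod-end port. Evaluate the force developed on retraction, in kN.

Rod-side annular area A_ann = π/4 × (84.5² − 61.7²) = 2618 mm^2
On retraction the pressure acts on the annular area (bore minus rod).
F = P × A_ann

F ≈ 32.7 kN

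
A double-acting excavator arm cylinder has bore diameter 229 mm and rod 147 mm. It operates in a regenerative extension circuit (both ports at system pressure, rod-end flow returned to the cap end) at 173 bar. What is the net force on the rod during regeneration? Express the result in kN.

With equal pressure on both faces, forces on the annular region cancel; the net push is pressure × rod cross-section.
Rod cross-section A_rod = π/4 × (147 mm)² = 16970 mm^2
F = P × A_rod

F ≈ 294 kN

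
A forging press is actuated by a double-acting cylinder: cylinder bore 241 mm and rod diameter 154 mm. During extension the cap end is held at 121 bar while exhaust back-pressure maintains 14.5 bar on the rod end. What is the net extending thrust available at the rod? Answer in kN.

F ≈ 513 kN

Cap-side area A_cap = π/4 × (241 mm)² = 45620 mm^2
Rod-side annular area A_ann = π/4 × (241² − 154²) = 26990 mm^2
Net thrust = P_cap·A_cap − P_rod·A_ann = 552.0 kN − 39.14 kN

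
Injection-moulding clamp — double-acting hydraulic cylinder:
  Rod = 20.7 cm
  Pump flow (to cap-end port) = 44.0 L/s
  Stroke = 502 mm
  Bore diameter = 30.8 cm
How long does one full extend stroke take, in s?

Cap-side area A_cap = π/4 × (30.8 cm)² = 745.1 cm^2
Swept volume V = A × L; t = V / Q = A·L / Q

t ≈ 0.850 s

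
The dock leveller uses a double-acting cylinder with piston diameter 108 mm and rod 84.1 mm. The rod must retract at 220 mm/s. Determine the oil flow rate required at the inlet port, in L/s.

Rod-side annular area A_ann = π/4 × (108² − 84.1²) = 3606 mm^2
Q = A × v

Q ≈ 0.793 L/s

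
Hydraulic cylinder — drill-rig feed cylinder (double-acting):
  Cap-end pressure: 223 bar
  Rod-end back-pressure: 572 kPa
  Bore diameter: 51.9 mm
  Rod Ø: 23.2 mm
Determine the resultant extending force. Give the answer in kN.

Cap-side area A_cap = π/4 × (51.9 mm)² = 2116 mm^2
Rod-side annular area A_ann = π/4 × (51.9² − 23.2²) = 1693 mm^2
Net thrust = P_cap·A_cap − P_rod·A_ann = 47.18 kN − 0.9683 kN

F ≈ 46.2 kN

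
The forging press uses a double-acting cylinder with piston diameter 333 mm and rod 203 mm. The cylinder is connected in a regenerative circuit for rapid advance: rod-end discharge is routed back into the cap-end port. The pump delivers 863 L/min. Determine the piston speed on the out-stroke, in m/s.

In regeneration the rod-end outflow joins the pump flow into the cap end, so the net volume the pump must supply per unit advance equals the rod cross-section area.
Rod cross-section A_rod = π/4 × (203 mm)² = 32370 mm^2
v = Q_pump / A_rod

v ≈ 0.444 m/s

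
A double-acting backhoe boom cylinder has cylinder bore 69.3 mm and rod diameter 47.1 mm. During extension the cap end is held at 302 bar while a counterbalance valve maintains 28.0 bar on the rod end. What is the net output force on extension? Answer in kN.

Cap-side area A_cap = π/4 × (69.3 mm)² = 3772 mm^2
Rod-side annular area A_ann = π/4 × (69.3² − 47.1²) = 2030 mm^2
Net thrust = P_cap·A_cap − P_rod·A_ann = 113.9 kN − 5.683 kN

F ≈ 108 kN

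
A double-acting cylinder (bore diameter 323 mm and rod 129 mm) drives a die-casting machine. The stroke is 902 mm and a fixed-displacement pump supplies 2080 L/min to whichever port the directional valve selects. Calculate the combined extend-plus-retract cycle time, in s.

Cap-side area A_cap = π/4 × (323 mm)² = 81940 mm^2
Rod-side annular area A_ann = π/4 × (323² − 129²) = 68870 mm^2
t_ext = A_cap·L/Q = 2.132 s
t_ret = A_ann·L/Q = 1.792 s
t_cycle = t_ext + t_ret

t ≈ 3.92 s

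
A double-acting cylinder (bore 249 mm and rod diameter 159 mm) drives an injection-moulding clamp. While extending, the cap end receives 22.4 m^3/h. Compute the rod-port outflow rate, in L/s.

Q_out ≈ 3.69 L/s

Cap-side area A_cap = π/4 × (249 mm)² = 48700 mm^2
Rod-side annular area A_ann = π/4 × (249² − 159²) = 28840 mm^2
Piston speed v = Q_in/A_cap; rod-end outflow Q_out = v × A_ann = Q_in × A_ann/A_cap.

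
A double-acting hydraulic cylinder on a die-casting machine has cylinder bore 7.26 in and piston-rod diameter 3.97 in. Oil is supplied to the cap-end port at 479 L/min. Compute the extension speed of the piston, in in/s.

Cap-side area A_cap = π/4 × (7.26 in)² = 41.40 in^2
v = Q / A

v ≈ 11.8 in/s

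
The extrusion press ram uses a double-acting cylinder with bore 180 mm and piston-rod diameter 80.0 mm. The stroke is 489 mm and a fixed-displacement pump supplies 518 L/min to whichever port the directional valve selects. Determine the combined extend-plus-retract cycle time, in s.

Cap-side area A_cap = π/4 × (180 mm)² = 25450 mm^2
Rod-side annular area A_ann = π/4 × (180² − 80.0²) = 20420 mm^2
t_ext = A_cap·L/Q = 1.441 s
t_ret = A_ann·L/Q = 1.157 s
t_cycle = t_ext + t_ret

t ≈ 2.60 s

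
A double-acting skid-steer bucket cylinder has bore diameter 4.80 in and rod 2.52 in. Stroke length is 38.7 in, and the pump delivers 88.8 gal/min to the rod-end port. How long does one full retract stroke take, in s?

t ≈ 1.48 s

Rod-side annular area A_ann = π/4 × (4.80² − 2.52²) = 13.11 in^2
Swept volume V = A × L; t = V / Q = A·L / Q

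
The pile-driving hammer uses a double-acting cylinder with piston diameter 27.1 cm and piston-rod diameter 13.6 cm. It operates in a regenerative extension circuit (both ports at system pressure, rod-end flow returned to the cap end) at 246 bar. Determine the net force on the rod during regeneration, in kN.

With equal pressure on both faces, forces on the annular region cancel; the net push is pressure × rod cross-section.
Rod cross-section A_rod = π/4 × (13.6 cm)² = 145.3 cm^2
F = P × A_rod

F ≈ 357 kN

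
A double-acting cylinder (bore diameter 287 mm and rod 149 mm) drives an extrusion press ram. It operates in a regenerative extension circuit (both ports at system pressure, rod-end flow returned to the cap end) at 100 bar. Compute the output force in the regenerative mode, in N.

F ≈ 1.74e5 N

With equal pressure on both faces, forces on the annular region cancel; the net push is pressure × rod cross-section.
Rod cross-section A_rod = π/4 × (149 mm)² = 17440 mm^2
F = P × A_rod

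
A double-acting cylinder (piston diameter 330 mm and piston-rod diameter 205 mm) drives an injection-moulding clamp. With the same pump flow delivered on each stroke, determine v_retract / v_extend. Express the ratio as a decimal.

Cap-side area A_cap = π/4 × (330 mm)² = 85530 mm^2
Rod-side annular area A_ann = π/4 × (330² − 205²) = 52520 mm^2
For equal Q, v ∝ 1/A, so v_ret/v_ext = A_cap/A_ann.

v_ret/v_ext ≈ 1.63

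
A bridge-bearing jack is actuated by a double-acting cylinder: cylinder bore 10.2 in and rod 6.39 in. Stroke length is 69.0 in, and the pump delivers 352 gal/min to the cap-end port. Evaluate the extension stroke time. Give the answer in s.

t ≈ 4.16 s

Cap-side area A_cap = π/4 × (10.2 in)² = 81.71 in^2
Swept volume V = A × L; t = V / Q = A·L / Q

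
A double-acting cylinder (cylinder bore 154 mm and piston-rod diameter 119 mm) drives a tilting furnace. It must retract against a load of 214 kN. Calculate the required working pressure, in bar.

Rod-side annular area A_ann = π/4 × (154² − 119²) = 7504 mm^2
Retraction: pressure acts on the annular area.
P = F / A = 214 kN / A

P ≈ 285 bar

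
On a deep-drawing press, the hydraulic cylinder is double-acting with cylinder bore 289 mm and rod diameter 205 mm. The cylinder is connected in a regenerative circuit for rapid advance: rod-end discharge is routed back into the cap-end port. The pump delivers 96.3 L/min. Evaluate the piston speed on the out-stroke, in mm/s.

v ≈ 48.6 mm/s

In regeneration the rod-end outflow joins the pump flow into the cap end, so the net volume the pump must supply per unit advance equals the rod cross-section area.
Rod cross-section A_rod = π/4 × (205 mm)² = 33010 mm^2
v = Q_pump / A_rod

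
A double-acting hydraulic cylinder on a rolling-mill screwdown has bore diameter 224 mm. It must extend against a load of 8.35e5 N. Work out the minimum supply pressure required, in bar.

Cap-side area A_cap = π/4 × (224 mm)² = 39410 mm^2
P = F / A = 8.35e5 N / A

P ≈ 212 bar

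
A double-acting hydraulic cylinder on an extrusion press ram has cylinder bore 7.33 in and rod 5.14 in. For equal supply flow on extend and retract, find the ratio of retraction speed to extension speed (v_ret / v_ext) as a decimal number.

Cap-side area A_cap = π/4 × (7.33 in)² = 42.20 in^2
Rod-side annular area A_ann = π/4 × (7.33² − 5.14²) = 21.45 in^2
For equal Q, v ∝ 1/A, so v_ret/v_ext = A_cap/A_ann.

v_ret/v_ext ≈ 1.97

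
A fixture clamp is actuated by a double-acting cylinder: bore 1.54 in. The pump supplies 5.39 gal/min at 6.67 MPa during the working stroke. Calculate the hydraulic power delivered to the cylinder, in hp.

Hydraulic power = P × Q

W ≈ 3.04 hp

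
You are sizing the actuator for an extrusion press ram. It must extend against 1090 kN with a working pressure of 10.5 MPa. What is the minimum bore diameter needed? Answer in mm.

Extension force acts on the full piston face: F = P × (π/4)D².
D = √(4F / (πP)) = √(4 × 1090 kN / (π × 10.5 MPa))

D ≈ 364 mm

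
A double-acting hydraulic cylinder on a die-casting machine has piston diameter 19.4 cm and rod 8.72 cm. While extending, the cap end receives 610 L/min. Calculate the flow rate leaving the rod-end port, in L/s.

Q_out ≈ 8.11 L/s

Cap-side area A_cap = π/4 × (19.4 cm)² = 295.6 cm^2
Rod-side annular area A_ann = π/4 × (19.4² − 8.72²) = 235.9 cm^2
Piston speed v = Q_in/A_cap; rod-end outflow Q_out = v × A_ann = Q_in × A_ann/A_cap.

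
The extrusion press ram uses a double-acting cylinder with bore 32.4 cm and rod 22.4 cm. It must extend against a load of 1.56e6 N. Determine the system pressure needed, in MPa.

Cap-side area A_cap = π/4 × (32.4 cm)² = 824.5 cm^2
P = F / A = 1.56e6 N / A

P ≈ 18.9 MPa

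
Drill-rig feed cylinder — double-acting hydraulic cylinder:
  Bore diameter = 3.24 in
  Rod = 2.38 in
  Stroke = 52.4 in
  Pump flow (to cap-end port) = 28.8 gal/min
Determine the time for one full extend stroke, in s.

t ≈ 3.90 s

Cap-side area A_cap = π/4 × (3.24 in)² = 8.245 in^2
Swept volume V = A × L; t = V / Q = A·L / Q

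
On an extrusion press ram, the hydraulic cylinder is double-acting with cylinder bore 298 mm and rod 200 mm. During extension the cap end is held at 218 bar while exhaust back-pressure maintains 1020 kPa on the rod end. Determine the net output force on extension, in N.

Cap-side area A_cap = π/4 × (298 mm)² = 69750 mm^2
Rod-side annular area A_ann = π/4 × (298² − 200²) = 38330 mm^2
Net thrust = P_cap·A_cap − P_rod·A_ann = 1.520e6 N − 39100 N

F ≈ 1.48e6 N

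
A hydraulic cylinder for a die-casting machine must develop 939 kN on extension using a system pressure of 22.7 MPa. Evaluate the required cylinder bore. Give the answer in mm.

D ≈ 229 mm

Extension force acts on the full piston face: F = P × (π/4)D².
D = √(4F / (πP)) = √(4 × 939 kN / (π × 22.7 MPa))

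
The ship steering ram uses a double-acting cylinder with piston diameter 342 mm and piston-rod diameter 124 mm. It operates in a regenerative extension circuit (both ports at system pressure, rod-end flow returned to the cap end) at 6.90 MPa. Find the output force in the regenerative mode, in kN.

With equal pressure on both faces, forces on the annular region cancel; the net push is pressure × rod cross-section.
Rod cross-section A_rod = π/4 × (124 mm)² = 12080 mm^2
F = P × A_rod

F ≈ 83.3 kN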